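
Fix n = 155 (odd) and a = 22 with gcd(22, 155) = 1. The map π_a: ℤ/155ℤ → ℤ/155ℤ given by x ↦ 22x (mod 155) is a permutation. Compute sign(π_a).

+1

Start at x=127: 127 → 4 → 88 → 76 → 122 → 49 → 148 → … (one orbit).
π_22 has 5 disjoint cycles with lengths [60, 60, 30, 4, 1] on {0,…,154}.
155 − 5 = 150 transpositions; sign(π) = (−1)^150 = +1.
Via Zolotarev, sign(π_{22}) = (22|155) = +1.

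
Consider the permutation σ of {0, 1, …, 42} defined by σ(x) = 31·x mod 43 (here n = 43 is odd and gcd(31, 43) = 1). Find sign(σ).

Trace 21: π^k(21) = [21, 6, 14, 4, 38, 17, 11] for k=0..6.
The orbit structure of x ↦ 31x mod 43: 3 orbits of sizes [21, 21, 1].
43 − 3 = 40 transpositions; sign(π) = (−1)^40 = +1.

+1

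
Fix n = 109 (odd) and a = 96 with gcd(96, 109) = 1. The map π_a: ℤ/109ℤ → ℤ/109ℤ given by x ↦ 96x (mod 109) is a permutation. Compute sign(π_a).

-1

Orbit of 11 under x↦96x: [11, 75, 6, 31, 33, 7, 18]… (length divides ord_109(96)).
π_96 has 2 disjoint cycles with lengths [108, 1] on {0,…,108}.
109 − 2 = 107 transpositions; sign(π) = (−1)^107 = -1.
(96|109)_J = -1 (Zolotarev's lemma cross-check).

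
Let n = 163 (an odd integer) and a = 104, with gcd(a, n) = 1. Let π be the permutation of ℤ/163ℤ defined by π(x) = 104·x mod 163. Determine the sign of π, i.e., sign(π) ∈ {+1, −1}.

Orbit of 1 under x↦104x: [1, 104, 58]… (length divides ord_163(104)).
55 cycles of lengths [3, 3, 3, 3, 3, 3, 3, 3, 3, 3, 3, 3, 3, 3, 3, 3, 3, 3, 3, 3, 3, 3, 3, 3, 3, 3, 3, 3, 3, 3, 3, 3, 3, 3, 3, 3, 3, 3, 3, 3, 3, 3, 3, 3, 3, 3, 3, 3, 3, 3, 3, 3, 3, 3, 1].
With 55 cycles on 163 points, sign = (−1)^{163−55} = +1.

+1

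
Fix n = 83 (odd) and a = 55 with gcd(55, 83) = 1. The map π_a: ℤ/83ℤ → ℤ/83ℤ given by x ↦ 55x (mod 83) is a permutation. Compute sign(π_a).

Trace 40: π^k(40) = [40, 42, 69, 60, 63, 62, 7] for k=0..6.
π_55 has 2 disjoint cycles with lengths [82, 1] on {0,…,82}.
2 cycles on 83: each ℓ→(−1)^(ℓ−1), product (−1)^81 = -1.
Check: (55/83) = -1 by Zolotarev.

-1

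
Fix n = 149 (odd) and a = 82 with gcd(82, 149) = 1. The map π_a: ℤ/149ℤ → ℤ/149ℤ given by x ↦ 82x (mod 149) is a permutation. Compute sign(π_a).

+1

Start at x=16: 16 → 120 → 6 → 45 → 114 → 110 → 80 → … (one orbit).
Decompose π into cycles: lengths [74, 74, 1] (3 cycles, including the fixed point 0).
Σ(ℓ_i−1) = 149−3 = 146; sign = (−1)^146 = +1.
Zolotarev: (82|149) = +1, matching the cycle-count sign.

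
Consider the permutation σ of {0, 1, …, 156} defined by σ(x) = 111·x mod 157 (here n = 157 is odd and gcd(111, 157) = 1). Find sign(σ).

+1

Orbit of 58 under x↦111x: [58, 1, 111, 75, 4, 130, 143]… (length divides ord_157(111)).
π_111 has 7 disjoint cycles with lengths [26, 26, 26, 26, 26, 26, 1] on {0,…,156}.
Σ(ℓ_i−1) = 157−7 = 150; sign = (−1)^150 = +1.
Check: (111/157) = +1 by Zolotarev.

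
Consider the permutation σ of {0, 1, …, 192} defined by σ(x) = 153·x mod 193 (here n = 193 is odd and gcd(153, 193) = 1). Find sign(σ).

Start at x=55: 55 → 116 → 185 → 127 → 131 → 164 → 2 → … (one orbit).
Cycle lengths of π_153 on ℤ/193ℤ: [192, 1]; 2 cycles in total.
With 2 cycles on 193 points, sign = (−1)^{193−2} = -1.

-1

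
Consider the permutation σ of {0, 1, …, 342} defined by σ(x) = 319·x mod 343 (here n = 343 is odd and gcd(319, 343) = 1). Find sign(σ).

Orbit of 30 under x↦319x: [30, 309, 130, 310, 106, 200, 2]… (length divides ord_343(319)).
π_319 has 7 disjoint cycles with lengths [147, 147, 21, 21, 3, 3, 1] on {0,…,342}.
sign(π) = (−1)^{n − #cycles} = (−1)^{343−7} = (−1)^336 = +1.
Zolotarev: (319|343) = +1, matching the cycle-count sign.

+1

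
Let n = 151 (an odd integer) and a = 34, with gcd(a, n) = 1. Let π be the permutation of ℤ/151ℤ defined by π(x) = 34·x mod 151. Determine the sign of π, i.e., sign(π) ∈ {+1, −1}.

+1

Orbit of 18 under x↦34x: [18, 8, 121, 37, 50, 39, 118]… (length divides ord_151(34)).
π_34 has 3 disjoint cycles with lengths [75, 75, 1] on {0,…,150}.
sign(π) = (−1)^{n − #cycles} = (−1)^{151−3} = (−1)^148 = +1.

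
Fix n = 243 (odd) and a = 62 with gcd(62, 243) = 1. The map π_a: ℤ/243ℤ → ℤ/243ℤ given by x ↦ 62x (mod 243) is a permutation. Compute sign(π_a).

Trace 64: π^k(64) = [64, 80, 100, 125, 217, 89, 172] for k=0..6.
The orbit structure of x ↦ 62x mod 243: 14 orbits of sizes [54, 54, 54, 18, 18, 18, 6, 6, 6, 2, 2, 2, 2, 1].
14 cycles on 243: each ℓ→(−1)^(ℓ−1), product (−1)^229 = -1.

-1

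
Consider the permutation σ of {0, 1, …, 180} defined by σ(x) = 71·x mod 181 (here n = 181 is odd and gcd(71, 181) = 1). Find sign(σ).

Orbit of 8 under x↦71x: [8, 25, 146, 49, 40, 125, 6]… (length divides ord_181(71)).
The orbit structure of x ↦ 71x mod 181: 4 orbits of sizes [60, 60, 60, 1].
With 4 cycles on 181 points, sign = (−1)^{181−4} = -1.

-1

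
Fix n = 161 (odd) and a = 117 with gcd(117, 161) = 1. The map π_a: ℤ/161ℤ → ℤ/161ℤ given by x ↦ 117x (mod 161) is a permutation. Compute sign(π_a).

-1

Start at x=50: 50 → 54 → 39 → 55 → 156 → 59 → 141 → … (one orbit).
π_117 has 6 disjoint cycles with lengths [66, 66, 11, 11, 6, 1] on {0,…,160}.
With 6 cycles on 161 points, sign = (−1)^{161−6} = -1.
Zolotarev: (117|161) = -1, matching the cycle-count sign.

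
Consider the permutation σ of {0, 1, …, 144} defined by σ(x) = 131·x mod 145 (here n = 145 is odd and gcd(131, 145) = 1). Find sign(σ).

-1

Trace 136: π^k(136) = [136, 126, 121, 46, 81, 26, 71] for k=0..6.
π_131 has 10 disjoint cycles with lengths [28, 28, 28, 28, 28, 1, 1, 1, 1, 1] on {0,…,144}.
145 − 10 = 135 transpositions; sign(π) = (−1)^135 = -1.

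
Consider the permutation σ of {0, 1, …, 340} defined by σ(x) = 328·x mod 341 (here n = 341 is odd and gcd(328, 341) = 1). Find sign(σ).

+1

Trace 126: π^k(126) = [126, 67, 152, 70, 113, 236, 1] for k=0..6.
π_328 has 25 disjoint cycles with lengths [15, 15, 15, 15, 15, 15, 15, 15, 15, 15, 15, 15, 15, 15, 15, 15, 15, 15, 15, 15, 15, 15, 5, 5, 1] on {0,…,340}.
n − c = 341 − 25 = 316; sign = (−1)^316 = +1.
Via Zolotarev, sign(π_{328}) = (328|341) = +1.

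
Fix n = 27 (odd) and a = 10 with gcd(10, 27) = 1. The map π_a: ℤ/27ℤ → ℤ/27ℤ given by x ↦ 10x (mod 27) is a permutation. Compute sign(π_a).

+1

Orbit of 1 under x↦10x: [1, 10, 19]… (length divides ord_27(10)).
Cycle type of π: 3×6 + 1×9; total 15 cycles.
With 15 cycles on 27 points, sign = (−1)^{27−15} = +1.
(10|27)_J = +1 (Zolotarev's lemma cross-check).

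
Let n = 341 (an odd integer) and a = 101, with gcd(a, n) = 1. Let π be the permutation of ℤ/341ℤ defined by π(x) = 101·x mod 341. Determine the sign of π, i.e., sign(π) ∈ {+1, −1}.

-1

Start at x=32: 32 → 163 → 95 → 47 → 314 → 1 → 101 → … (one orbit).
Decompose π into cycles: lengths [10, 10, 10, 10, 10, 10, 10, 10, 10, 10, 10, 10, 10, 10, 10, 10, 10, 10, 10, 10, 10, 10, 10, 10, 10, 10, 10, 10, 10, 10, 10, 5, 5, 5, 5, 5, 5, 1] (38 cycles, including the fixed point 0).
sign(π) = (−1)^{n − #cycles} = (−1)^{341−38} = (−1)^303 = -1.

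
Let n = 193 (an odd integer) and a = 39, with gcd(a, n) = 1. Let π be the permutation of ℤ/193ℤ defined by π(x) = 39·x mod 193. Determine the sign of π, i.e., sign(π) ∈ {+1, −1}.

Start at x=8: 8 → 119 → 9 → 158 → 179 → 33 → 129 → … (one orbit).
Cycle lengths of π_39 on ℤ/193ℤ: [64, 64, 64, 1]; 4 cycles in total.
With 4 cycles on 193 points, sign = (−1)^{193−4} = -1.
(39|193)_J = -1 (Zolotarev's lemma cross-check).

-1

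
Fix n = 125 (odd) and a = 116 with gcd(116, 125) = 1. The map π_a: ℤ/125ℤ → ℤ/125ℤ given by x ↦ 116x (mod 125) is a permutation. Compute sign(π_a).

+1

Orbit of 31 under x↦116x: [31, 96, 11, 26, 16, 106, 46]… (length divides ord_125(116)).
13 cycles of lengths [25, 25, 25, 25, 5, 5, 5, 5, 1, 1, 1, 1, 1].
Σ(ℓ_i−1) = 125−13 = 112; sign = (−1)^112 = +1.
Via Zolotarev, sign(π_{116}) = (116|125) = +1.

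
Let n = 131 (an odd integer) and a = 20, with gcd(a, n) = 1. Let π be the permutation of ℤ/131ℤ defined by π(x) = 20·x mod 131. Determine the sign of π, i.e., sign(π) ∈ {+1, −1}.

Start at x=81: 81 → 48 → 43 → 74 → 39 → 125 → 11 → … (one orbit).
Cycle lengths of π_20 on ℤ/131ℤ: [65, 65, 1]; 3 cycles in total.
sign(π) = (−1)^{n − #cycles} = (−1)^{131−3} = (−1)^128 = +1.
Via Zolotarev, sign(π_{20}) = (20|131) = +1.

+1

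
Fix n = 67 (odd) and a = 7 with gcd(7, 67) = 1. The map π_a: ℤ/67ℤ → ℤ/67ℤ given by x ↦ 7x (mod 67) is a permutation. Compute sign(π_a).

-1

Orbit of 21 under x↦7x: [21, 13, 24, 34, 37, 58, 4]… (length divides ord_67(7)).
π_7 has 2 disjoint cycles with lengths [66, 1] on {0,…,66}.
2 cycles on 67: each ℓ→(−1)^(ℓ−1), product (−1)^65 = -1.
The Jacobi symbol (7|67) = -1 (Zolotarev) agrees.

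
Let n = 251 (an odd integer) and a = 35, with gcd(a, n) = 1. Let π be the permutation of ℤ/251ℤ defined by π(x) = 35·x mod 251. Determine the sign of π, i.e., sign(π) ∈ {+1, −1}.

+1

Start at x=194: 194 → 13 → 204 → 112 → 155 → 154 → 119 → … (one orbit).
Decompose π into cycles: lengths [125, 125, 1] (3 cycles, including the fixed point 0).
n − c = 251 − 3 = 248; sign = (−1)^248 = +1.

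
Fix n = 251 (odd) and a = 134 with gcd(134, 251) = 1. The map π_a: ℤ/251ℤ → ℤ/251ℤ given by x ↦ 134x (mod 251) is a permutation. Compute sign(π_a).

Start at x=228: 228 → 181 → 158 → 88 → 246 → 83 → 78 → … (one orbit).
2 cycles of lengths [250, 1].
n − c = 251 − 2 = 249; sign = (−1)^249 = -1.
Zolotarev: (134|251) = -1, matching the cycle-count sign.

-1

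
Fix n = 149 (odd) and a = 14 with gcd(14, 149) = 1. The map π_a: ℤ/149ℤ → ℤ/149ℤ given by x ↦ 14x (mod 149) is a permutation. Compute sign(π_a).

-1

Orbit of 31 under x↦14x: [31, 136, 116, 134, 88, 40, 113]… (length divides ord_149(14)).
Decompose π into cycles: lengths [148, 1] (2 cycles, including the fixed point 0).
sign(π) = (−1)^{n − #cycles} = (−1)^{149−2} = (−1)^147 = -1.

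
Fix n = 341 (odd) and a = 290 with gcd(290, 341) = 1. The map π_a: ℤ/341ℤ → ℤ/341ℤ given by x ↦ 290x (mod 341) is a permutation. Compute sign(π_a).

Orbit of 268 under x↦290x: [268, 313, 64, 146, 56, 213, 49]… (length divides ord_341(290)).
π_290 has 14 disjoint cycles with lengths [30, 30, 30, 30, 30, 30, 30, 30, 30, 30, 30, 5, 5, 1] on {0,…,340}.
341 − 14 = 327 transpositions; sign(π) = (−1)^327 = -1.
Via Zolotarev, sign(π_{290}) = (290|341) = -1.

-1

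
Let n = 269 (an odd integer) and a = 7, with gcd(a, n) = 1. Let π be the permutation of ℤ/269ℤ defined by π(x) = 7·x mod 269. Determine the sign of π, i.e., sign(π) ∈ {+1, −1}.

-1

Start at x=3: 3 → 21 → 147 → 222 → 209 → 118 → 19 → … (one orbit).
The orbit structure of x ↦ 7x mod 269: 2 orbits of sizes [268, 1].
Σ(ℓ_i−1) = 269−2 = 267; sign = (−1)^267 = -1.
The Jacobi symbol (7|269) = -1 (Zolotarev) agrees.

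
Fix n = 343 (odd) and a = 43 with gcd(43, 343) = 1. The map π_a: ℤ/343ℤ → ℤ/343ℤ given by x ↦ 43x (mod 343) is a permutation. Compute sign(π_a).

Orbit of 106 under x↦43x: [106, 99, 141, 232, 29, 218, 113]… (length divides ord_343(43)).
Cycle type of π: 49×6 + 7×6 + 1×7; total 19 cycles.
With 19 cycles on 343 points, sign = (−1)^{343−19} = +1.
The Jacobi symbol (43|343) = +1 (Zolotarev) agrees.

+1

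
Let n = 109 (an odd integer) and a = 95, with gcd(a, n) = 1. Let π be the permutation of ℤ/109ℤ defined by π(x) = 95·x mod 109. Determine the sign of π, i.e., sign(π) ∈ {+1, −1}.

-1

Start at x=1: 1 → 95 → 87 → 90 → 48 → 91 → 34 → … (one orbit).
The orbit structure of x ↦ 95x mod 109: 2 orbits of sizes [108, 1].
n − c = 109 − 2 = 107; sign = (−1)^107 = -1.
The Jacobi symbol (95|109) = -1 (Zolotarev) agrees.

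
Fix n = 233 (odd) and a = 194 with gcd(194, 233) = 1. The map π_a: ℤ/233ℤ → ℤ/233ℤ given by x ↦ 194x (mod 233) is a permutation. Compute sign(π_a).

Trace 18: π^k(18) = [18, 230, 117, 97, 178, 48, 225] for k=0..6.
Cycle lengths of π_194 on ℤ/233ℤ: [232, 1]; 2 cycles in total.
n − c = 233 − 2 = 231; sign = (−1)^231 = -1.
Via Zolotarev, sign(π_{194}) = (194|233) = -1.

-1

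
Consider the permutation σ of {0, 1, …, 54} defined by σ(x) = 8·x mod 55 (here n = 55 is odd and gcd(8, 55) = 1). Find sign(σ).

Trace 14: π^k(14) = [14, 2, 16, 18, 34, 52, 31] for k=0..6.
5 cycles of lengths [20, 20, 10, 4, 1].
5 cycles on 55: each ℓ→(−1)^(ℓ−1), product (−1)^50 = +1.

+1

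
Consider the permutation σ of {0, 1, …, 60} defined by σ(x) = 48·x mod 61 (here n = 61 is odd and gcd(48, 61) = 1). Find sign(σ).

Start at x=1: 1 → 48 → 47 → 60 → 13 → 14 → 1 (one orbit).
Cycle type of π: 6×10 + 1; total 11 cycles.
sign(π) = (−1)^{n − #cycles} = (−1)^{61−11} = (−1)^50 = +1.
The Jacobi symbol (48|61) = +1 (Zolotarev) agrees.

+1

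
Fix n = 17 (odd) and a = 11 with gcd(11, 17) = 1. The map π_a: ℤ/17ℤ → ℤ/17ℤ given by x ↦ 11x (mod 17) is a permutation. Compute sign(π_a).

-1

Orbit of 2 under x↦11x: [2, 5, 4, 10, 8, 3, 16]… (length divides ord_17(11)).
The orbit structure of x ↦ 11x mod 17: 2 orbits of sizes [16, 1].
With 2 cycles on 17 points, sign = (−1)^{17−2} = -1.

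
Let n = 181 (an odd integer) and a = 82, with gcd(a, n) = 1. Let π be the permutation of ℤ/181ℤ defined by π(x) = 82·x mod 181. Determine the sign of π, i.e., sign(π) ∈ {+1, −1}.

Orbit of 135 under x↦82x: [135, 29, 25, 59, 132, 145, 125]… (length divides ord_181(82)).
Decompose π into cycles: lengths [15, 15, 15, 15, 15, 15, 15, 15, 15, 15, 15, 15, 1] (13 cycles, including the fixed point 0).
sign(π) = (−1)^{n − #cycles} = (−1)^{181−13} = (−1)^168 = +1.

+1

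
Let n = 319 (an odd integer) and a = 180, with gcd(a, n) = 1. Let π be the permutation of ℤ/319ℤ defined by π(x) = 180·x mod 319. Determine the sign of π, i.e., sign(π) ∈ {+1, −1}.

Start at x=86: 86 → 168 → 254 → 103 → 38 → 141 → 179 → … (one orbit).
Cycle type of π: 70×4 + 14×2 + 5×2 + 1; total 9 cycles.
n − c = 319 − 9 = 310; sign = (−1)^310 = +1.
Via Zolotarev, sign(π_{180}) = (180|319) = +1.

+1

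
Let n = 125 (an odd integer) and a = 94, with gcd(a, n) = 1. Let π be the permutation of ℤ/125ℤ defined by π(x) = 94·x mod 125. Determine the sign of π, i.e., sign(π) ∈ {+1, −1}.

Start at x=89: 89 → 116 → 29 → 101 → 119 → 61 → 109 → … (one orbit).
7 cycles of lengths [50, 50, 10, 10, 2, 2, 1].
n − c = 125 − 7 = 118; sign = (−1)^118 = +1.
(94|125)_J = +1 (Zolotarev's lemma cross-check).

+1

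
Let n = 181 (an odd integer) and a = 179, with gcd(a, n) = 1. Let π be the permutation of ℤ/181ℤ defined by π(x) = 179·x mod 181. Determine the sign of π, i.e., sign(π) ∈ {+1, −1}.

Trace 46: π^k(46) = [46, 89, 3, 175, 12, 157, 48] for k=0..6.
Cycle lengths of π_179 on ℤ/181ℤ: [180, 1]; 2 cycles in total.
2 cycles on 181: each ℓ→(−1)^(ℓ−1), product (−1)^179 = -1.
Check: (179/181) = -1 by Zolotarev.

-1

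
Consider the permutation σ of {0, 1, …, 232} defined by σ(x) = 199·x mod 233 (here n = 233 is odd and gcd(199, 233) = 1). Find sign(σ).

-1

Trace 116: π^k(116) = [116, 17, 121, 80, 76, 212, 15] for k=0..6.
π_199 has 2 disjoint cycles with lengths [232, 1] on {0,…,232}.
sign(π) = (−1)^{n − #cycles} = (−1)^{233−2} = (−1)^231 = -1.
Check: (199/233) = -1 by Zolotarev.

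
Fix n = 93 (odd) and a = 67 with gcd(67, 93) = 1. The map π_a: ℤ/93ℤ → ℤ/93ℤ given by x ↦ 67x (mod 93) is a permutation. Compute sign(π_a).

Trace 25: π^k(25) = [25, 1, 67] for k=0..2.
Cycle type of π: 3×30 + 1×3; total 33 cycles.
93 − 33 = 60 transpositions; sign(π) = (−1)^60 = +1.

+1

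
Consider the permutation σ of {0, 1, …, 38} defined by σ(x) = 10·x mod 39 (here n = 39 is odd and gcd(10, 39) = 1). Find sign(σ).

+1

Orbit of 4 under x↦10x: [4, 1, 10, 22, 25, 16]… (length divides ord_39(10)).
Cycle lengths of π_10 on ℤ/39ℤ: [6, 6, 6, 6, 6, 6, 1, 1, 1]; 9 cycles in total.
9 cycles on 39: each ℓ→(−1)^(ℓ−1), product (−1)^30 = +1.
Via Zolotarev, sign(π_{10}) = (10|39) = +1.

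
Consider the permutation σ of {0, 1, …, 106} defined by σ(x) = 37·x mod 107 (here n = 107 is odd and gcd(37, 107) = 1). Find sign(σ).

+1

Start at x=79: 79 → 34 → 81 → 1 → 37 → 85 → 42 → … (one orbit).
Decompose π into cycles: lengths [53, 53, 1] (3 cycles, including the fixed point 0).
3 cycles on 107: each ℓ→(−1)^(ℓ−1), product (−1)^104 = +1.
Check: (37/107) = +1 by Zolotarev.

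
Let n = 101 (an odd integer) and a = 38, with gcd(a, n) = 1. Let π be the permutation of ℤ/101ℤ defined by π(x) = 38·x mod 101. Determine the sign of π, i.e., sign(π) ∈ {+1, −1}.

Trace 51: π^k(51) = [51, 19, 15, 65, 46, 31, 67] for k=0..6.
π_38 has 2 disjoint cycles with lengths [100, 1] on {0,…,100}.
2 cycles on 101: each ℓ→(−1)^(ℓ−1), product (−1)^99 = -1.
Check: (38/101) = -1 by Zolotarev.

-1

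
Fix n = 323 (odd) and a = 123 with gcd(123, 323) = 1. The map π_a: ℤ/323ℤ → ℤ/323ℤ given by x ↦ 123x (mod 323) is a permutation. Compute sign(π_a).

+1

Orbit of 81 under x↦123x: [81, 273, 310, 16, 30, 137, 55]… (length divides ord_323(123)).
Cycle lengths of π_123 on ℤ/323ℤ: [36, 36, 36, 36, 36, 36, 36, 36, 9, 9, 4, 4, 4, 4, 1]; 15 cycles in total.
sign(π) = (−1)^{n − #cycles} = (−1)^{323−15} = (−1)^308 = +1.
Zolotarev: (123|323) = +1, matching the cycle-count sign.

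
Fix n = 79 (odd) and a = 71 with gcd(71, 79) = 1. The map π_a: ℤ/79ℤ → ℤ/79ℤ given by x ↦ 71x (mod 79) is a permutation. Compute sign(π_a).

Start at x=21: 21 → 69 → 1 → 71 → 64 → 41 → 67 → … (one orbit).
π_71 has 4 disjoint cycles with lengths [26, 26, 26, 1] on {0,…,78}.
n − c = 79 − 4 = 75; sign = (−1)^75 = -1.
Zolotarev: (71|79) = -1, matching the cycle-count sign.

-1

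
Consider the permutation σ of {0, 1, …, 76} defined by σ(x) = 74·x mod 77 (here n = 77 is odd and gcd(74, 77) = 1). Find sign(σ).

-1

Trace 18: π^k(18) = [18, 23, 8, 53, 72, 15, 32] for k=0..6.
The orbit structure of x ↦ 74x mod 77: 6 orbits of sizes [30, 30, 10, 3, 3, 1].
Σ(ℓ_i−1) = 77−6 = 71; sign = (−1)^71 = -1.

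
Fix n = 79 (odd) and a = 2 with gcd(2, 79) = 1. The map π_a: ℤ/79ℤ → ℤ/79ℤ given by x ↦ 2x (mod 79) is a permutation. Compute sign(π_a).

+1

Start at x=44: 44 → 9 → 18 → 36 → 72 → 65 → 51 → … (one orbit).
Decompose π into cycles: lengths [39, 39, 1] (3 cycles, including the fixed point 0).
sign(π) = (−1)^{n − #cycles} = (−1)^{79−3} = (−1)^76 = +1.
The Jacobi symbol (2|79) = +1 (Zolotarev) agrees.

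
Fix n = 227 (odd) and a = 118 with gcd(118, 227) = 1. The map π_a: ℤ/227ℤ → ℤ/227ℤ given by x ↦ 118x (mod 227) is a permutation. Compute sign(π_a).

-1

Trace 98: π^k(98) = [98, 214, 55, 134, 149, 103, 123] for k=0..6.
Cycle lengths of π_118 on ℤ/227ℤ: [226, 1]; 2 cycles in total.
n − c = 227 − 2 = 225; sign = (−1)^225 = -1.
Zolotarev: (118|227) = -1, matching the cycle-count sign.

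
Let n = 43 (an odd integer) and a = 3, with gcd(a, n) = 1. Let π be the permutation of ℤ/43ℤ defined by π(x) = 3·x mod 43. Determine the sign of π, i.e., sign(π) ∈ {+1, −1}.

Start at x=21: 21 → 20 → 17 → 8 → 24 → 29 → 1 → … (one orbit).
The orbit structure of x ↦ 3x mod 43: 2 orbits of sizes [42, 1].
43 − 2 = 41 transpositions; sign(π) = (−1)^41 = -1.
Check: (3/43) = -1 by Zolotarev.

-1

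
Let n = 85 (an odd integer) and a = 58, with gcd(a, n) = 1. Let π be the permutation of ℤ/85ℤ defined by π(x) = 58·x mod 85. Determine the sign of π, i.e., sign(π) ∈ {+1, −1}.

+1

Trace 21: π^k(21) = [21, 28, 9, 12, 16, 78, 19] for k=0..6.
Decompose π into cycles: lengths [16, 16, 16, 16, 16, 4, 1] (7 cycles, including the fixed point 0).
n − c = 85 − 7 = 78; sign = (−1)^78 = +1.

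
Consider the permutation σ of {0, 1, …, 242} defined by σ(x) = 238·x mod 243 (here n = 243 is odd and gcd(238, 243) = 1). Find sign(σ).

Trace 202: π^k(202) = [202, 205, 190, 22, 133, 64, 166] for k=0..6.
π_238 has 11 disjoint cycles with lengths [81, 81, 27, 27, 9, 9, 3, 3, 1, 1, 1] on {0,…,242}.
Σ(ℓ_i−1) = 243−11 = 232; sign = (−1)^232 = +1.
Via Zolotarev, sign(π_{238}) = (238|243) = +1.

+1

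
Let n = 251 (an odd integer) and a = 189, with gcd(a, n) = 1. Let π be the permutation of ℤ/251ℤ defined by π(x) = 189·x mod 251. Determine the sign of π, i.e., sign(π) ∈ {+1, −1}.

Start at x=84: 84 → 63 → 110 → 208 → 156 → 117 → 25 → … (one orbit).
Decompose π into cycles: lengths [125, 125, 1] (3 cycles, including the fixed point 0).
sign(π) = (−1)^{n − #cycles} = (−1)^{251−3} = (−1)^248 = +1.
The Jacobi symbol (189|251) = +1 (Zolotarev) agrees.

+1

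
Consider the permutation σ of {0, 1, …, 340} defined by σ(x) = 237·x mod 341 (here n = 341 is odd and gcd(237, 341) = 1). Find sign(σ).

Start at x=101: 101 → 67 → 193 → 47 → 227 → 262 → 32 → … (one orbit).
Cycle type of π: 30×10 + 15×2 + 10 + 1; total 14 cycles.
14 cycles on 341: each ℓ→(−1)^(ℓ−1), product (−1)^327 = -1.

-1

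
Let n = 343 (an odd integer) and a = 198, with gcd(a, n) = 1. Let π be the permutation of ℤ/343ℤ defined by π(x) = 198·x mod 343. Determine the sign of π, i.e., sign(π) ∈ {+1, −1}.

Start at x=151: 151 → 57 → 310 → 326 → 64 → 324 → 11 → … (one orbit).
Cycle lengths of π_198 on ℤ/343ℤ: [147, 147, 21, 21, 3, 3, 1]; 7 cycles in total.
With 7 cycles on 343 points, sign = (−1)^{343−7} = +1.
Check: (198/343) = +1 by Zolotarev.

+1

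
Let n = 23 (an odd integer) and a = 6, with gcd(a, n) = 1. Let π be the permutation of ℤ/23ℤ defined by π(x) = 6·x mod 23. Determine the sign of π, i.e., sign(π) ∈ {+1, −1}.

+1

Trace 4: π^k(4) = [4, 1, 6, 13, 9, 8, 2] for k=0..6.
Cycle lengths of π_6 on ℤ/23ℤ: [11, 11, 1]; 3 cycles in total.
23 − 3 = 20 transpositions; sign(π) = (−1)^20 = +1.
Zolotarev: (6|23) = +1, matching the cycle-count sign.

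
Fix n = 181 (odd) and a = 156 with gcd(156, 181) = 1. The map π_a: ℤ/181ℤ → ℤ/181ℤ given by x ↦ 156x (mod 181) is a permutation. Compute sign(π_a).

+1

Orbit of 145 under x↦156x: [145, 176, 125, 133, 114, 46, 117]… (length divides ord_181(156)).
Cycle type of π: 30×6 + 1; total 7 cycles.
With 7 cycles on 181 points, sign = (−1)^{181−7} = +1.
Via Zolotarev, sign(π_{156}) = (156|181) = +1.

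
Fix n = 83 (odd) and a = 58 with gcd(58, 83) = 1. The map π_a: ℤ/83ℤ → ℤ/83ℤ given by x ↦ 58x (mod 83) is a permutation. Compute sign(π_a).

Trace 3: π^k(3) = [3, 8, 49, 20, 81, 50, 78] for k=0..6.
Cycle type of π: 82 + 1; total 2 cycles.
Σ(ℓ_i−1) = 83−2 = 81; sign = (−1)^81 = -1.

-1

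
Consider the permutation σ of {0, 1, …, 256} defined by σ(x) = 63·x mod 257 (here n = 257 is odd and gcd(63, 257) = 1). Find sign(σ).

Trace 96: π^k(96) = [96, 137, 150, 198, 138, 213, 55] for k=0..6.
Decompose π into cycles: lengths [256, 1] (2 cycles, including the fixed point 0).
Σ(ℓ_i−1) = 257−2 = 255; sign = (−1)^255 = -1.
(63|257)_J = -1 (Zolotarev's lemma cross-check).

-1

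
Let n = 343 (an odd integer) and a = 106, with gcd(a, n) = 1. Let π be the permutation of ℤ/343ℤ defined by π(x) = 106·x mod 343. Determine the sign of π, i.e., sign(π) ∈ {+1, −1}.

+1

Trace 281: π^k(281) = [281, 288, 1, 106, 260, 120, 29] for k=0..6.
The orbit structure of x ↦ 106x mod 343: 19 orbits of sizes [49, 49, 49, 49, 49, 49, 7, 7, 7, 7, 7, 7, 1, 1, 1, 1, 1, 1, 1].
19 cycles on 343: each ℓ→(−1)^(ℓ−1), product (−1)^324 = +1.
Zolotarev: (106|343) = +1, matching the cycle-count sign.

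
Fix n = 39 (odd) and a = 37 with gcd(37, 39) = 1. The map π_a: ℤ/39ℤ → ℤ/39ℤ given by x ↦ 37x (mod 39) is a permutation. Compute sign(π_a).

-1

Trace 7: π^k(7) = [7, 25, 28, 22, 34, 10, 19] for k=0..6.
Decompose π into cycles: lengths [12, 12, 12, 1, 1, 1] (6 cycles, including the fixed point 0).
39 − 6 = 33 transpositions; sign(π) = (−1)^33 = -1.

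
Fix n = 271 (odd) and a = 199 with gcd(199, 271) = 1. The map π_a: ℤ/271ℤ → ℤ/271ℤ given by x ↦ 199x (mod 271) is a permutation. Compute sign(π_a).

Start at x=81: 81 → 130 → 125 → 214 → 39 → 173 → 10 → … (one orbit).
Cycle lengths of π_199 on ℤ/271ℤ: [90, 90, 90, 1]; 4 cycles in total.
Σ(ℓ_i−1) = 271−4 = 267; sign = (−1)^267 = -1.
Zolotarev: (199|271) = -1, matching the cycle-count sign.

-1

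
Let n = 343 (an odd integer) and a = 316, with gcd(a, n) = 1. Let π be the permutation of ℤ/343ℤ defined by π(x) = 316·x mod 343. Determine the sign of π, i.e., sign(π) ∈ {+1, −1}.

+1

Trace 281: π^k(281) = [281, 302, 78, 295, 267, 337, 162] for k=0..6.
π_316 has 19 disjoint cycles with lengths [49, 49, 49, 49, 49, 49, 7, 7, 7, 7, 7, 7, 1, 1, 1, 1, 1, 1, 1] on {0,…,342}.
Σ(ℓ_i−1) = 343−19 = 324; sign = (−1)^324 = +1.
The Jacobi symbol (316|343) = +1 (Zolotarev) agrees.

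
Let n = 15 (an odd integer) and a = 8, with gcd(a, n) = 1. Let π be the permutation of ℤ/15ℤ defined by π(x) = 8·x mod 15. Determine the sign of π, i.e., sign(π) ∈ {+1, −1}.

+1

Start at x=2: 2 → 1 → 8 → 4 → 2 (one orbit).
The orbit structure of x ↦ 8x mod 15: 5 orbits of sizes [4, 4, 4, 2, 1].
sign(π) = (−1)^{n − #cycles} = (−1)^{15−5} = (−1)^10 = +1.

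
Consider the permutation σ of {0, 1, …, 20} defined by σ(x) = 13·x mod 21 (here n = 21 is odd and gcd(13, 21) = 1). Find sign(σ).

Trace 13: π^k(13) = [13, 1] for k=0..1.
Decompose π into cycles: lengths [2, 2, 2, 2, 2, 2, 2, 2, 2, 1, 1, 1] (12 cycles, including the fixed point 0).
21 − 12 = 9 transpositions; sign(π) = (−1)^9 = -1.

-1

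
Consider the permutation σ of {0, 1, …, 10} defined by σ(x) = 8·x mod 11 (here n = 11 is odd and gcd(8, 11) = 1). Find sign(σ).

-1

Orbit of 4 under x↦8x: [4, 10, 3, 2, 5, 7, 1]… (length divides ord_11(8)).
Cycle type of π: 10 + 1; total 2 cycles.
With 2 cycles on 11 points, sign = (−1)^{11−2} = -1.
Check: (8/11) = -1 by Zolotarev.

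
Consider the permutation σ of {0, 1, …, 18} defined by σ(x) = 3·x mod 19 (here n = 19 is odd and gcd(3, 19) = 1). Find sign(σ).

-1

Start at x=1: 1 → 3 → 9 → 8 → 5 → 15 → 7 → … (one orbit).
Cycle lengths of π_3 on ℤ/19ℤ: [18, 1]; 2 cycles in total.
n − c = 19 − 2 = 17; sign = (−1)^17 = -1.
The Jacobi symbol (3|19) = -1 (Zolotarev) agrees.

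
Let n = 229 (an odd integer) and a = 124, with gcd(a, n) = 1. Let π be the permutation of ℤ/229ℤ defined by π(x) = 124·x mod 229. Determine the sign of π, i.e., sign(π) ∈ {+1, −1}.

Start at x=212: 212 → 182 → 126 → 52 → 36 → 113 → 43 → … (one orbit).
π_124 has 2 disjoint cycles with lengths [228, 1] on {0,…,228}.
n − c = 229 − 2 = 227; sign = (−1)^227 = -1.
Zolotarev: (124|229) = -1, matching the cycle-count sign.

-1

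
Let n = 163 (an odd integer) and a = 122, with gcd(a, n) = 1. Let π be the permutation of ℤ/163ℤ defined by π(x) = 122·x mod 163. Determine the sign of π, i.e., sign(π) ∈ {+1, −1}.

-1

Trace 113: π^k(113) = [113, 94, 58, 67, 24, 157, 83] for k=0..6.
π_122 has 2 disjoint cycles with lengths [162, 1] on {0,…,162}.
n − c = 163 − 2 = 161; sign = (−1)^161 = -1.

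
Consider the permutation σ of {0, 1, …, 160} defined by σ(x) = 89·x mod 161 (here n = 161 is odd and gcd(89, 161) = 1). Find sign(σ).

Trace 18: π^k(18) = [18, 153, 93, 66, 78, 19, 81] for k=0..6.
The orbit structure of x ↦ 89x mod 161: 5 orbits of sizes [66, 66, 22, 6, 1].
With 5 cycles on 161 points, sign = (−1)^{161−5} = +1.
The Jacobi symbol (89|161) = +1 (Zolotarev) agrees.

+1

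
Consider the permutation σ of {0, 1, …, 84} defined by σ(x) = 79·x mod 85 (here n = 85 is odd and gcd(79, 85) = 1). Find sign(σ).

Trace 74: π^k(74) = [74, 66, 29, 81, 24, 26, 14] for k=0..6.
Cycle type of π: 16×5 + 2×2 + 1; total 8 cycles.
85 − 8 = 77 transpositions; sign(π) = (−1)^77 = -1.
Zolotarev: (79|85) = -1, matching the cycle-count sign.

-1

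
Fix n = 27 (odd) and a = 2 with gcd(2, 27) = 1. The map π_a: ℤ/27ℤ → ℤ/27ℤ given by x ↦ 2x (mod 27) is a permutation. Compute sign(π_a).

-1

Start at x=10: 10 → 20 → 13 → 26 → 25 → 23 → 19 → … (one orbit).
4 cycles of lengths [18, 6, 2, 1].
4 cycles on 27: each ℓ→(−1)^(ℓ−1), product (−1)^23 = -1.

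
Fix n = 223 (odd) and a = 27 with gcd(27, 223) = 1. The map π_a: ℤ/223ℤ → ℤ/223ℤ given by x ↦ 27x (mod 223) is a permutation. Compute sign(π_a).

-1

Orbit of 191 under x↦27x: [191, 28, 87, 119, 91, 4, 108]… (length divides ord_223(27)).
Cycle lengths of π_27 on ℤ/223ℤ: [74, 74, 74, 1]; 4 cycles in total.
223 − 4 = 219 transpositions; sign(π) = (−1)^219 = -1.
Via Zolotarev, sign(π_{27}) = (27|223) = -1.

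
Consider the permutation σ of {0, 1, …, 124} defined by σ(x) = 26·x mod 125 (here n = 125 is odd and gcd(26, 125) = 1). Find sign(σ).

Trace 1: π^k(1) = [1, 26, 51, 76, 101] for k=0..4.
Decompose π into cycles: lengths [5, 5, 5, 5, 5, 5, 5, 5, 5, 5, 5, 5, 5, 5, 5, 5, 5, 5, 5, 5, 1, 1, 1, 1, 1, 1, 1, 1, 1, 1, 1, 1, 1, 1, 1, 1, 1, 1, 1, 1, 1, 1, 1, 1, 1] (45 cycles, including the fixed point 0).
n − c = 125 − 45 = 80; sign = (−1)^80 = +1.

+1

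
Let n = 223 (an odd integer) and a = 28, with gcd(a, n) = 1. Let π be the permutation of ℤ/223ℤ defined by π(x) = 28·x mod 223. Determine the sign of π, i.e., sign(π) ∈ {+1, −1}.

+1

Start at x=60: 60 → 119 → 210 → 82 → 66 → 64 → 8 → … (one orbit).
Cycle lengths of π_28 on ℤ/223ℤ: [37, 37, 37, 37, 37, 37, 1]; 7 cycles in total.
223 − 7 = 216 transpositions; sign(π) = (−1)^216 = +1.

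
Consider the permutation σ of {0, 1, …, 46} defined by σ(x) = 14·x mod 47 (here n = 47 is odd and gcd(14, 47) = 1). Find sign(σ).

Orbit of 12 under x↦14x: [12, 27, 2, 28, 16, 36, 34]… (length divides ord_47(14)).
Decompose π into cycles: lengths [23, 23, 1] (3 cycles, including the fixed point 0).
47 − 3 = 44 transpositions; sign(π) = (−1)^44 = +1.
Via Zolotarev, sign(π_{14}) = (14|47) = +1.

+1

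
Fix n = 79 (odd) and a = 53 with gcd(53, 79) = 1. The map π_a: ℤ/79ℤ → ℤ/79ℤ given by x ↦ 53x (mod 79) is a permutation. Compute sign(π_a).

Trace 61: π^k(61) = [61, 73, 77, 52, 70, 76, 78] for k=0..6.
2 cycles of lengths [78, 1].
Σ(ℓ_i−1) = 79−2 = 77; sign = (−1)^77 = -1.

-1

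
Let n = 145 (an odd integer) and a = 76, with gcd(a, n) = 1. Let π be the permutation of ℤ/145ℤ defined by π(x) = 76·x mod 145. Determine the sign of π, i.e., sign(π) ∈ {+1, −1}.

-1

Start at x=46: 46 → 16 → 56 → 51 → 106 → 81 → 66 → … (one orbit).
π_76 has 10 disjoint cycles with lengths [28, 28, 28, 28, 28, 1, 1, 1, 1, 1] on {0,…,144}.
Σ(ℓ_i−1) = 145−10 = 135; sign = (−1)^135 = -1.
Zolotarev: (76|145) = -1, matching the cycle-count sign.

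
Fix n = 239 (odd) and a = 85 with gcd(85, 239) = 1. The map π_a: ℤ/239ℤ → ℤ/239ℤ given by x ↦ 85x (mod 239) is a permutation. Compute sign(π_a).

Orbit of 144 under x↦85x: [144, 51, 33, 176, 142, 120, 162]… (length divides ord_239(85)).
3 cycles of lengths [119, 119, 1].
239 − 3 = 236 transpositions; sign(π) = (−1)^236 = +1.
Zolotarev: (85|239) = +1, matching the cycle-count sign.

+1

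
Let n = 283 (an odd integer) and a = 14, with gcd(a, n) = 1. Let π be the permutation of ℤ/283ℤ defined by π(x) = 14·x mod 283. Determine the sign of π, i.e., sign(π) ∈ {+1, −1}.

-1

Trace 101: π^k(101) = [101, 282, 269, 87, 86, 72, 159] for k=0..6.
Cycle lengths of π_14 on ℤ/283ℤ: [282, 1]; 2 cycles in total.
n − c = 283 − 2 = 281; sign = (−1)^281 = -1.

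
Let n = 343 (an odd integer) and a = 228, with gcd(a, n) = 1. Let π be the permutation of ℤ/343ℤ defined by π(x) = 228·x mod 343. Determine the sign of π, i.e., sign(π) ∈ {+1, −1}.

+1

Trace 53: π^k(53) = [53, 79, 176, 340, 2, 113, 39] for k=0..6.
Cycle lengths of π_228 on ℤ/343ℤ: [147, 147, 21, 21, 3, 3, 1]; 7 cycles in total.
Σ(ℓ_i−1) = 343−7 = 336; sign = (−1)^336 = +1.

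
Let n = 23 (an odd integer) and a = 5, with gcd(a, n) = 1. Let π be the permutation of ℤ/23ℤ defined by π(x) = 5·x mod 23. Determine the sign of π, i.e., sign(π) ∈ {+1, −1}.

Start at x=11: 11 → 9 → 22 → 18 → 21 → 13 → 19 → … (one orbit).
The orbit structure of x ↦ 5x mod 23: 2 orbits of sizes [22, 1].
n − c = 23 − 2 = 21; sign = (−1)^21 = -1.
Zolotarev: (5|23) = -1, matching the cycle-count sign.

-1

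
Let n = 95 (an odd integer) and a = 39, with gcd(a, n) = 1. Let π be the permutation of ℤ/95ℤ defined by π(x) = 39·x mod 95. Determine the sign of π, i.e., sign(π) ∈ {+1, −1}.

+1

Orbit of 39 under x↦39x: [39, 1]… (length divides ord_95(39)).
57 cycles of lengths [2, 2, 2, 2, 2, 2, 2, 2, 2, 2, 2, 2, 2, 2, 2, 2, 2, 2, 2, 2, 2, 2, 2, 2, 2, 2, 2, 2, 2, 2, 2, 2, 2, 2, 2, 2, 2, 2, 1, 1, 1, 1, 1, 1, 1, 1, 1, 1, 1, 1, 1, 1, 1, 1, 1, 1, 1].
Σ(ℓ_i−1) = 95−57 = 38; sign = (−1)^38 = +1.
Check: (39/95) = +1 by Zolotarev.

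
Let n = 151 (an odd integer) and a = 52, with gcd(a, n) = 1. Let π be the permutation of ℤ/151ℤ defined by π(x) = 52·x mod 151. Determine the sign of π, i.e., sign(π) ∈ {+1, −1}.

Start at x=101: 101 → 118 → 96 → 9 → 15 → 25 → 92 → … (one orbit).
Cycle lengths of π_52 on ℤ/151ℤ: [150, 1]; 2 cycles in total.
2 cycles on 151: each ℓ→(−1)^(ℓ−1), product (−1)^149 = -1.
Check: (52/151) = -1 by Zolotarev.

-1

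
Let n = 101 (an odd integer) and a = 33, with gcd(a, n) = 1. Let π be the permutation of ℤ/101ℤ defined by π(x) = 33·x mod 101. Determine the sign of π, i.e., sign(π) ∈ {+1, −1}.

Start at x=5: 5 → 64 → 92 → 6 → 97 → 70 → 88 → … (one orbit).
Cycle type of π: 50×2 + 1; total 3 cycles.
sign(π) = (−1)^{n − #cycles} = (−1)^{101−3} = (−1)^98 = +1.
Via Zolotarev, sign(π_{33}) = (33|101) = +1.

+1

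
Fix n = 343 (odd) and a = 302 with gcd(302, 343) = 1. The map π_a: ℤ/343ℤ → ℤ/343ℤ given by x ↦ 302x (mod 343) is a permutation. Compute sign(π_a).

Orbit of 260 under x↦302x: [260, 316, 78, 232, 92, 1, 302]… (length divides ord_343(302)).
Cycle type of π: 49×6 + 7×6 + 1×7; total 19 cycles.
19 cycles on 343: each ℓ→(−1)^(ℓ−1), product (−1)^324 = +1.
The Jacobi symbol (302|343) = +1 (Zolotarev) agrees.

+1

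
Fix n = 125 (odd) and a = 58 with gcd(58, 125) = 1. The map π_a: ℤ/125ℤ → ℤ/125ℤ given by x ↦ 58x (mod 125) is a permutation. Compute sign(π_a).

-1

Start at x=97: 97 → 1 → 58 → 114 → 112 → 121 → 18 → … (one orbit).
Cycle lengths of π_58 on ℤ/125ℤ: [100, 20, 4, 1]; 4 cycles in total.
n − c = 125 − 4 = 121; sign = (−1)^121 = -1.
Zolotarev: (58|125) = -1, matching the cycle-count sign.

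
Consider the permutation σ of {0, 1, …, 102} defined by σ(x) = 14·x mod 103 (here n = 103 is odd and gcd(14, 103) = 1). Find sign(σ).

+1

Start at x=13: 13 → 79 → 76 → 34 → 64 → 72 → 81 → … (one orbit).
π_14 has 7 disjoint cycles with lengths [17, 17, 17, 17, 17, 17, 1] on {0,…,102}.
Σ(ℓ_i−1) = 103−7 = 96; sign = (−1)^96 = +1.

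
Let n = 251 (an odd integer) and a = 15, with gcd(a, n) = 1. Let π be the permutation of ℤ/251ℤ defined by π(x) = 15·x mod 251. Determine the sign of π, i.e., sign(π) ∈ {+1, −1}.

+1

Start at x=27: 27 → 154 → 51 → 12 → 180 → 190 → 89 → … (one orbit).
Cycle type of π: 125×2 + 1; total 3 cycles.
Σ(ℓ_i−1) = 251−3 = 248; sign = (−1)^248 = +1.
The Jacobi symbol (15|251) = +1 (Zolotarev) agrees.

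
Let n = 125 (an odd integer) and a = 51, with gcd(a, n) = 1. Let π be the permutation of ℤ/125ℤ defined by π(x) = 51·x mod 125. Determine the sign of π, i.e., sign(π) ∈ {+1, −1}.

Start at x=51: 51 → 101 → 26 → 76 → 1 → 51 (one orbit).
π_51 has 45 disjoint cycles with lengths [5, 5, 5, 5, 5, 5, 5, 5, 5, 5, 5, 5, 5, 5, 5, 5, 5, 5, 5, 5, 1, 1, 1, 1, 1, 1, 1, 1, 1, 1, 1, 1, 1, 1, 1, 1, 1, 1, 1, 1, 1, 1, 1, 1, 1] on {0,…,124}.
sign(π) = (−1)^{n − #cycles} = (−1)^{125−45} = (−1)^80 = +1.
The Jacobi symbol (51|125) = +1 (Zolotarev) agrees.

+1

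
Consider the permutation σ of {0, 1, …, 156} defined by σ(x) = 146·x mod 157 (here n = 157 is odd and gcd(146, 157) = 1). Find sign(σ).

+1

Orbit of 42 under x↦146x: [42, 9, 58, 147, 110, 46, 122]… (length divides ord_157(146)).
3 cycles of lengths [78, 78, 1].
sign(π) = (−1)^{n − #cycles} = (−1)^{157−3} = (−1)^154 = +1.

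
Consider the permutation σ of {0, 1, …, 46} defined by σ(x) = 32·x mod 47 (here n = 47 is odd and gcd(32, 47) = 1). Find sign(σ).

+1

Trace 16: π^k(16) = [16, 42, 28, 3, 2, 17, 27] for k=0..6.
3 cycles of lengths [23, 23, 1].
sign(π) = (−1)^{n − #cycles} = (−1)^{47−3} = (−1)^44 = +1.
Zolotarev: (32|47) = +1, matching the cycle-count sign.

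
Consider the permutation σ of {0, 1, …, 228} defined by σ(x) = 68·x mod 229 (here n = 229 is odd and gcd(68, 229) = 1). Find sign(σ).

Trace 161: π^k(161) = [161, 185, 214, 125, 27, 4, 43] for k=0..6.
Cycle type of π: 38×6 + 1; total 7 cycles.
7 cycles on 229: each ℓ→(−1)^(ℓ−1), product (−1)^222 = +1.
Check: (68/229) = +1 by Zolotarev.

+1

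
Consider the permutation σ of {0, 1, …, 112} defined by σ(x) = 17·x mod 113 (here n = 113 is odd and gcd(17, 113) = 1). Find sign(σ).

-1

Orbit of 19 under x↦17x: [19, 97, 67, 9, 40, 2, 34]… (length divides ord_113(17)).
Cycle lengths of π_17 on ℤ/113ℤ: [112, 1]; 2 cycles in total.
2 cycles on 113: each ℓ→(−1)^(ℓ−1), product (−1)^111 = -1.
Zolotarev: (17|113) = -1, matching the cycle-count sign.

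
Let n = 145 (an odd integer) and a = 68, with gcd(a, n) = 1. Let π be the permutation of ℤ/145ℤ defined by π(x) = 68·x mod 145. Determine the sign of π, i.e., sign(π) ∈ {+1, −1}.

Trace 111: π^k(111) = [111, 8, 109, 17, 141, 18, 64] for k=0..6.
7 cycles of lengths [28, 28, 28, 28, 28, 4, 1].
n − c = 145 − 7 = 138; sign = (−1)^138 = +1.

+1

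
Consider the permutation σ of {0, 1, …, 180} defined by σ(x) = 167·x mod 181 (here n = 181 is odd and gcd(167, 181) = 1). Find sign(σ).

+1

Trace 56: π^k(56) = [56, 121, 116, 5, 111, 75, 36] for k=0..6.
Cycle type of π: 90×2 + 1; total 3 cycles.
3 cycles on 181: each ℓ→(−1)^(ℓ−1), product (−1)^178 = +1.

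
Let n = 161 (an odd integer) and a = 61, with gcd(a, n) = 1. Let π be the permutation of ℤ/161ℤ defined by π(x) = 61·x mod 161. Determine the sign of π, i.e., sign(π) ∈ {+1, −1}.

+1

Orbit of 132 under x↦61x: [132, 2, 122, 36, 103, 4, 83]… (length divides ord_161(61)).
Decompose π into cycles: lengths [66, 66, 22, 6, 1] (5 cycles, including the fixed point 0).
5 cycles on 161: each ℓ→(−1)^(ℓ−1), product (−1)^156 = +1.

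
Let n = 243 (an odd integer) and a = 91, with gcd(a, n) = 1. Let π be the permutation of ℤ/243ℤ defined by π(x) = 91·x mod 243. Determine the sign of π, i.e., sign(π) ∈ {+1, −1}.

+1

Orbit of 55 under x↦91x: [55, 145, 73, 82, 172, 100, 109]… (length divides ord_243(91)).
The orbit structure of x ↦ 91x mod 243: 27 orbits of sizes [27, 27, 27, 27, 27, 27, 9, 9, 9, 9, 9, 9, 3, 3, 3, 3, 3, 3, 1, 1, 1, 1, 1, 1, 1, 1, 1].
27 cycles on 243: each ℓ→(−1)^(ℓ−1), product (−1)^216 = +1.
Check: (91/243) = +1 by Zolotarev.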